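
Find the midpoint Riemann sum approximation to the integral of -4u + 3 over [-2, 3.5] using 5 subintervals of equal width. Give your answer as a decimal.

Δu = (3.5 − (-2))/5 = 1.1.
Midpoints: -1.45, -0.35, 0.75, 1.85, 2.95.
f(-1.45) = 8.8, f(-0.35) = 4.4, f(0.75) = 0, f(1.85) = -4.4, f(2.95) = -8.8.
Sum = Δu · [f(-1.45) + f(-0.35) + f(0.75) + f(1.85) + f(2.95)].
Sum = 0.

0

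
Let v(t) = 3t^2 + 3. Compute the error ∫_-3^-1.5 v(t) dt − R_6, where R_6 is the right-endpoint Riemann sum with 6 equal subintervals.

Exact integral: ∫_-3^-1.5 v(t) dt = 28.125.
R_6 = 25.640625.
Error = 28.125 − 25.640625 = 2.484375.

2.484375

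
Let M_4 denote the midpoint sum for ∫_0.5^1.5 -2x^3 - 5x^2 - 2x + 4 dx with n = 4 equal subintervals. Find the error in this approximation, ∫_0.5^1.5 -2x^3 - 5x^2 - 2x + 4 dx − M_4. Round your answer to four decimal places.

-0.0573

Exact integral: ∫_0.5^1.5 f(x) dx ≈ -5.916667.
M_4 = -5.859375.
Error ≈ -5.916667 − (-5.859375) ≈ -0.0573.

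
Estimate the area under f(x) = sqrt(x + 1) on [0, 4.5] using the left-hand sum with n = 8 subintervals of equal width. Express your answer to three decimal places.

7.547

Δx = (4.5 − 0)/8 = 0.5625.
Left endpoints: 0, 0.5625, 1.125, 1.6875, 2.25, 2.8125, 3.375, 3.9375.
f(0) ≈ 1.000, f(0.5625) ≈ 1.250, f(1.125) ≈ 1.458, f(1.6875) ≈ 1.639, f(2.25) ≈ 1.803, f(2.8125) ≈ 1.953, f(3.375) ≈ 2.092, f(3.9375) ≈ 2.222.
Sum = Δx · [f(0) + f(0.5625) + f(1.125) + ...].
Sum ≈ 7.547.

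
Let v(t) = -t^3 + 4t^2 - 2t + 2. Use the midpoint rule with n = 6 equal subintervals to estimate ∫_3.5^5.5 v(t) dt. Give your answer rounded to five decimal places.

-40.40741

Δt = (5.5 − 3.5)/6 = 1/3.
Midpoints: 11/3, 4, 13/3, 14/3, 5, 16/3.
v(11/3) = -23/27, v(4) = -6, v(13/3) = -349/27, v(14/3) = -590/27, v(5) = -33, v(16/3) = -1258/27.
Sum = Δt · [v(11/3) + v(4) + v(13/3) + ...].
Sum ≈ -40.40741.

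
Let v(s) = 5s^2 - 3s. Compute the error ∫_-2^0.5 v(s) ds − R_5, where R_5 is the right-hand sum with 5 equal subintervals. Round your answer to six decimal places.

6.041667

Exact integral: ∫_-2^0.5 v(s) ds ≈ 19.16666667.
R_5 = 13.125.
Error ≈ 19.16666667 − 13.125 ≈ 6.041667.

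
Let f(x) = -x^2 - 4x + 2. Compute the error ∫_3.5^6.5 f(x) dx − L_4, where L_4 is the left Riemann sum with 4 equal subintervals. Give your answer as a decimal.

Exact integral: ∫_3.5^6.5 f(x) dx = -131.25.
L_4 = -115.78125.
Error = -131.25 − (-115.78125) = -15.46875.

-15.46875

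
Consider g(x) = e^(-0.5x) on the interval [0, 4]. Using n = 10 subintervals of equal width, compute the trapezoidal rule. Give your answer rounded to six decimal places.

1.735090

Δx = (4 − 0)/10 = 0.4.
g(0) ≈ 1.000000, g(0.4) ≈ 0.818731, g(0.8) ≈ 0.670320, g(1.2) ≈ 0.548812, g(1.6) ≈ 0.449329, g(2) ≈ 0.367879, g(2.4) ≈ 0.301194, g(2.8) ≈ 0.246597, g(3.2) ≈ 0.201897, g(3.6) ≈ 0.165299, g(4) ≈ 0.135335.
T_10 = (Δx/2)·[g(x_0) + 2g(x_1) + ... + 2g(x_{9}) + g(x_10)].
Sum ≈ 1.735090.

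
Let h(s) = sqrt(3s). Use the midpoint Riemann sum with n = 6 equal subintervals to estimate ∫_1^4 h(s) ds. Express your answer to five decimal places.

8.08737

Δs = (4 − 1)/6 = 0.5.
Midpoints: 1.25, 1.75, 2.25, 2.75, 3.25, 3.75.
h(1.25) ≈ 1.93649, h(1.75) ≈ 2.29129, h(2.25) ≈ 2.59808, h(2.75) ≈ 2.87228, h(3.25) ≈ 3.12250, h(3.75) ≈ 3.35410.
Sum = Δs · [h(1.25) + h(1.75) + h(2.25) + ...].
Sum ≈ 8.08737.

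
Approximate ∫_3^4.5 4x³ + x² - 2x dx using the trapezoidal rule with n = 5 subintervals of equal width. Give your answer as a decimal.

Δx = (4.5 − 3)/5 = 0.3.
f(3) = 111, f(3.3) = 148.038, f(3.6) = 192.384, f(3.9) = 244.686, f(4.2) = 305.592, f(4.5) = 375.75.
T_5 = (Δx/2)·[f(x_0) + 2f(x_1) + ... + 2f(x_{4}) + f(x_5)].
Sum = 340.2225.

340.2225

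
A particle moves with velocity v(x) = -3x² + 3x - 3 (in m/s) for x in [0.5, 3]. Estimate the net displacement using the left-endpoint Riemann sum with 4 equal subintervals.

-15.87890625

Δx = (3 − 0.5)/4 = 0.625.
Left endpoints: 0.5, 1.125, 1.75, 2.375.
v(0.5) = -2.25, v(1.125) = -3.421875, v(1.75) = -6.9375, v(2.375) = -12.796875.
Sum = Δx · [v(0.5) + v(1.125) + v(1.75) + v(2.375)].
Sum = -15.87890625.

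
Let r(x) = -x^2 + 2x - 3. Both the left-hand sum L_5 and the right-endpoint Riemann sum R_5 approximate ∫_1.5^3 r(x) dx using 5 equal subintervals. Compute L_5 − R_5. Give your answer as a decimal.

L_5 = -5.085.
R_5 = -6.21.
L_5 − R_5 = 1.125.

1.125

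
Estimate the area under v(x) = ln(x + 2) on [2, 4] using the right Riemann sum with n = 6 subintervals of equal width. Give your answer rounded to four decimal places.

3.2722

Δx = (4 − 2)/6 = 1/3.
Right endpoints: 7/3, 8/3, 3, 10/3, 11/3, 4.
v(7/3) ≈ 1.4663, v(8/3) ≈ 1.5404, v(3) ≈ 1.6094, v(10/3) ≈ 1.6740, v(11/3) ≈ 1.7346, v(4) ≈ 1.7918.
Sum = Δx · [v(7/3) + v(8/3) + v(3) + ...].
Sum ≈ 3.2722.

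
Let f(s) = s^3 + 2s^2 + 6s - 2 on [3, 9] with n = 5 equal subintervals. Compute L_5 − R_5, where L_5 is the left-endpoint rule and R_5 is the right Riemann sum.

L_5 = 1791.6.
R_5 = 2850.
L_5 − R_5 = -1058.4.

-1058.4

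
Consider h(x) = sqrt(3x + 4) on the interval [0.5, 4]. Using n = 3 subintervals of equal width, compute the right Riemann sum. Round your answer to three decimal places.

12.291

Δx = (4 − 0.5)/3 = 7/6.
Right endpoints: 5/3, 17/6, 4.
h(5/3) ≈ 3.000, h(17/6) ≈ 3.536, h(4) ≈ 4.000.
Sum = Δx · [h(5/3) + h(17/6) + h(4)].
Sum ≈ 12.291.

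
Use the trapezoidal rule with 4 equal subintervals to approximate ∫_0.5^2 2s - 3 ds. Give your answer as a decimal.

-0.75

Δs = (2 − 0.5)/4 = 0.375.
f(0.5) = -2, f(0.875) = -1.25, f(1.25) = -0.5, f(1.625) = 0.25, f(2) = 1.
T_4 = (Δs/2)·[f(s_0) + 2f(s_1) + 2f(s_2) + 2f(s_3) + f(s_4)].
Sum = -0.75.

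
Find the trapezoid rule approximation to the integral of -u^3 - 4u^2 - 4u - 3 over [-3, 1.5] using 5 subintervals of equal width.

Δu = (1.5 − (-3))/5 = 0.9.
f(-3) = 0, f(-2.1) = -2.979, f(-1.2) = -2.232, f(-0.3) = -2.133, f(0.6) = -7.056, f(1.5) = -21.375.
T_5 = (Δu/2)·[f(u_0) + 2f(u_1) + ... + 2f(u_{4}) + f(u_5)].
Sum = -22.57875.

-22.57875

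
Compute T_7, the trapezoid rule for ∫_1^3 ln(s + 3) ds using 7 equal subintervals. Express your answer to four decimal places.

Δs = (3 − 1)/7 = 2/7.
f(1) ≈ 1.3863, f(9/7) ≈ 1.4553, f(11/7) ≈ 1.5198, f(13/7) ≈ 1.5805, f(15/7) ≈ 1.6376, f(17/7) ≈ 1.6917, f(19/7) ≈ 1.7430, f(3) ≈ 1.7918.
T_7 = (Δs/2)·[f(s_0) + 2f(s_1) + ... + 2f(s_{6}) + f(s_7)].
Sum ≈ 3.2048.

3.2048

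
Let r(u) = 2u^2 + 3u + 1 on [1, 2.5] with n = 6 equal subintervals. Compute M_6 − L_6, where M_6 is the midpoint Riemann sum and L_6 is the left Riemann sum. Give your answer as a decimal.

1.828125

M_6 = 19.109375.
L_6 = 17.28125.
M_6 − L_6 = 1.828125.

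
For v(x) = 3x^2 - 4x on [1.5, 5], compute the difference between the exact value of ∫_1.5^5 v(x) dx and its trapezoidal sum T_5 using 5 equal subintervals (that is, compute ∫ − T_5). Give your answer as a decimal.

Exact integral: ∫_1.5^5 v(x) dx = 76.125.
T_5 = 76.9825.
Error = 76.125 − 76.9825 = -0.8575.

-0.8575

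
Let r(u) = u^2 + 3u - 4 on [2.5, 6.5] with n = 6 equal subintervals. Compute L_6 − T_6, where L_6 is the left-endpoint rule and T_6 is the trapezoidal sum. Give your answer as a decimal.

-16

L_6 ≈ 108.629630.
T_6 ≈ 124.629630.
L_6 − T_6 = -16.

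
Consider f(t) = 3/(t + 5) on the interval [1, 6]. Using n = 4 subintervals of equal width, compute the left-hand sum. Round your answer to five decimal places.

Δt = (6 − 1)/4 = 1.25.
Left endpoints: 1, 2.25, 3.5, 4.75.
f(1) = 0.5, f(2.25) = 12/29, f(3.5) = 6/17, f(4.75) = 4/13.
Sum = Δt · [f(1) + f(2.25) + f(3.5) + f(4.75)].
Sum ≈ 1.96803.

1.96803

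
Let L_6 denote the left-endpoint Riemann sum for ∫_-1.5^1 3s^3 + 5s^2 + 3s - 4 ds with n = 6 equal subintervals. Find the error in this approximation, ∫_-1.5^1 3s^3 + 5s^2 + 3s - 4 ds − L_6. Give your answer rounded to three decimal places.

Exact integral: ∫_-1.5^1 f(s) ds ≈ -7.63021.
L_6 ≈ -10.42607.
Error ≈ -7.63021 − (-10.42607) ≈ 2.796.

2.796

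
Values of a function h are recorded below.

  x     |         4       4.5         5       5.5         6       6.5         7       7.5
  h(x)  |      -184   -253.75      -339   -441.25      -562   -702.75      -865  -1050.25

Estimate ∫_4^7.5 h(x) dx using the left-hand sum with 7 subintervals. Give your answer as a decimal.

Δx = 0.5.
Sum = 0.5·[(-184) + (-253.75) + (-339) + (-441.25) + (-562) + (-702.75) + (-865)] = -1673.875.

-1673.875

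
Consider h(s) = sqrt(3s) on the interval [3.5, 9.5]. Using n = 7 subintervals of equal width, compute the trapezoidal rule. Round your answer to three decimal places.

26.239

Δs = (9.5 − 3.5)/7 = 6/7.
h(3.5) ≈ 3.240, h(61/14) ≈ 3.615, h(73/14) ≈ 3.955, h(85/14) ≈ 4.268, h(97/14) ≈ 4.559, h(109/14) ≈ 4.833, h(121/14) ≈ 5.092, h(9.5) ≈ 5.339.
T_7 = (Δs/2)·[h(s_0) + 2h(s_1) + ... + 2h(s_{6}) + h(s_7)].
Sum ≈ 26.239.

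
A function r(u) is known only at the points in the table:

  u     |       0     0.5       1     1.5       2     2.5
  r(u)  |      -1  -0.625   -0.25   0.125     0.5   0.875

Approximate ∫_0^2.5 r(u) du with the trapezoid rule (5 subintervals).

Δu = 0.5.
T_5 = (0.5/2)·[(-1) + 2·(-0.625) + 2·(-0.25) + 2·0.125 + 2·0.5 + 0.875] = -0.15625.

-0.15625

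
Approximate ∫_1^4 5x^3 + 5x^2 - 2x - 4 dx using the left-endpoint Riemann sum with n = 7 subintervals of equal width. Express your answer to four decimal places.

318.3673

Δx = (4 − 1)/7 = 3/7.
Left endpoints: 1, 10/7, 13/7, 16/7, 19/7, 22/7, 25/7.
f(1) = 4, f(10/7) = 6148/343, f(13/7) = 14254/343, f(16/7) = 26500/343, f(19/7) = 43696/343, f(22/7) = 66652/343, f(25/7) = 96178/343.
Sum = Δx · [f(1) + f(10/7) + f(13/7) + ...].
Sum ≈ 318.3673.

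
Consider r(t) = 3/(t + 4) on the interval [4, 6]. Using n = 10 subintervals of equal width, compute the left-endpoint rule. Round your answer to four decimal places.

Δt = (6 − 4)/10 = 0.2.
Left endpoints: 4, 4.2, 4.4, 4.6, 4.8, 5, 5.2, 5.4, 5.6, 5.8.
r(4) = 0.375, r(4.2) = 15/41, r(4.4) = 5/14, r(4.6) = 15/43, r(4.8) = 15/44, r(5) = 1/3, r(5.2) = 15/46, r(5.4) = 15/47, r(5.6) = 0.3125, r(5.8) = 15/49.
Sum = Δt · [r(4) + r(4.2) + r(4.4) + ...].
Sum ≈ 0.6770.

0.6770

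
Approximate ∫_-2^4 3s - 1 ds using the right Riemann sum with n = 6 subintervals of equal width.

21

Δs = (4 − (-2))/6 = 1.
Right endpoints: -1, 0, 1, 2, 3, 4.
f(-1) = -4, f(0) = -1, f(1) = 2, f(2) = 5, f(3) = 8, f(4) = 11.
Sum = Δs · [f(-1) + f(0) + f(1) + ...].
Sum = 21.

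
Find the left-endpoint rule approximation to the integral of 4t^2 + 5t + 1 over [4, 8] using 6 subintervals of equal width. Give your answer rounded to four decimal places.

651.8519

Δt = (8 − 4)/6 = 2/3.
Left endpoints: 4, 14/3, 16/3, 6, 20/3, 22/3.
f(4) = 85, f(14/3) = 1003/9, f(16/3) = 1273/9, f(6) = 175, f(20/3) = 1909/9, f(22/3) = 2275/9.
Sum = Δt · [f(4) + f(14/3) + f(16/3) + ...].
Sum ≈ 651.8519.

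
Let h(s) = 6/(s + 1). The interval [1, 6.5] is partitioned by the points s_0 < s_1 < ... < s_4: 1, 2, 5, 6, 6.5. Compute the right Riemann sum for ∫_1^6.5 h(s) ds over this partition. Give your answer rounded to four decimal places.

Subinterval widths: 1, 3, 1, 0.5.
Right endpoints: 2, 5, 6, 6.5.
h(2) = 2, h(5) = 1, h(6) = 6/7, h(6.5) = 0.8.
Sum = Σ Δs_i · h(s_i).
Sum ≈ 6.2571.

6.2571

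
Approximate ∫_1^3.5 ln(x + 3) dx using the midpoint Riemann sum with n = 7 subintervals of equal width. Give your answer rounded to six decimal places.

4.122047

Δx = (3.5 − 1)/7 = 5/14.
Midpoints: 33/28, 43/28, 53/28, 2.25, 73/28, 83/28, 93/28.
f(33/28) ≈ 1.429969, f(43/28) ≈ 1.511983, f(53/28) ≈ 1.587776, f(2.25) ≈ 1.658228, f(73/28) ≈ 1.724041, f(83/28) ≈ 1.785789, f(93/28) ≈ 1.843945.
Sum = Δx · [f(33/28) + f(43/28) + f(53/28) + ...].
Sum ≈ 4.122047.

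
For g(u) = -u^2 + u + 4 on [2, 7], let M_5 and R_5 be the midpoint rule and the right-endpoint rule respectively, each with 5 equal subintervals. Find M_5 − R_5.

21.25

M_5 = -68.75.
R_5 = -90.
M_5 − R_5 = 21.25.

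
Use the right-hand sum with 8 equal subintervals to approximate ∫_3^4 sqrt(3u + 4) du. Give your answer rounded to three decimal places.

Δu = (4 − 3)/8 = 0.125.
Right endpoints: 3.125, 3.25, 3.375, 3.5, 3.625, 3.75, 3.875, 4.
f(3.125) ≈ 3.657, f(3.25) ≈ 3.708, f(3.375) ≈ 3.758, f(3.5) ≈ 3.808, f(3.625) ≈ 3.857, f(3.75) ≈ 3.905, f(3.875) ≈ 3.953, f(4) ≈ 4.000.
Sum = Δu · [f(3.125) + f(3.25) + f(3.375) + ...].
Sum ≈ 3.831.

3.831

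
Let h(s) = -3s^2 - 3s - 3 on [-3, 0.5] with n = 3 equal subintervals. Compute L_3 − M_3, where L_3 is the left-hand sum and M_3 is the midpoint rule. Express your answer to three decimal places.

L_3 ≈ -36.06944.
M_3 ≈ -23.30903.
L_3 − M_3 ≈ -12.760.

-12.760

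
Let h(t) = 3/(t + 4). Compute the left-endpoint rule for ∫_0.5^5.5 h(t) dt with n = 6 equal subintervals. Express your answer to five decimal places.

Δt = (5.5 − 0.5)/6 = 5/6.
Left endpoints: 0.5, 4/3, 13/6, 3, 23/6, 14/3.
h(0.5) = 2/3, h(4/3) = 0.5625, h(13/6) = 18/37, h(3) = 3/7, h(23/6) = 18/47, h(14/3) = 9/26.
Sum = Δt · [h(0.5) + h(4/3) + h(13/6) + ...].
Sum ≈ 2.39446.

2.39446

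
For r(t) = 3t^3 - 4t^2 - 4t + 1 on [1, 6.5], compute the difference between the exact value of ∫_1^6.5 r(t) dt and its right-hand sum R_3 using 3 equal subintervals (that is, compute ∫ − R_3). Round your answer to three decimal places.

Exact integral: ∫_1^6.5 r(t) dt ≈ 896.21354.
R_3 ≈ 1568.92593.
Error ≈ 896.21354 − 1568.92593 ≈ -672.712.

-672.712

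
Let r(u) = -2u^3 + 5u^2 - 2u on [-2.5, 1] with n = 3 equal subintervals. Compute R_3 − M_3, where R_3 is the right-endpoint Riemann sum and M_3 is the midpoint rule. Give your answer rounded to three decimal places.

-27.477

R_3 ≈ 20.74074.
M_3 ≈ 48.21817.
R_3 − M_3 ≈ -27.477.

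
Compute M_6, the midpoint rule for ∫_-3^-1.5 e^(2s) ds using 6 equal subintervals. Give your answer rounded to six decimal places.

Δs = (-1.5 − (-3))/6 = 0.25.
Midpoints: -2.875, -2.625, -2.375, -2.125, -1.875, -1.625.
f(-2.875) ≈ 0.003183, f(-2.625) ≈ 0.005248, f(-2.375) ≈ 0.008652, f(-2.125) ≈ 0.014264, f(-1.875) ≈ 0.023518, f(-1.625) ≈ 0.038774.
Sum = Δs · [f(-2.875) + f(-2.625) + f(-2.375) + ...].
Sum ≈ 0.023410.

0.023410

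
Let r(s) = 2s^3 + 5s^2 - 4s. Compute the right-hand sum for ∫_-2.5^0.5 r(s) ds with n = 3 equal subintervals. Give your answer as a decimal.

13

Δs = (0.5 − (-2.5))/3 = 1.
Right endpoints: -1.5, -0.5, 0.5.
r(-1.5) = 10.5, r(-0.5) = 3, r(0.5) = -0.5.
Sum = Δs · [r(-1.5) + r(-0.5) + r(0.5)].
Sum = 13.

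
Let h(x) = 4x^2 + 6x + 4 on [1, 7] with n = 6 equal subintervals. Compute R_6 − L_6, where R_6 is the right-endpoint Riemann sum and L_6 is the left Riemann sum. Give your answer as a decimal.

228

R_6 = 742.
L_6 = 514.
R_6 − L_6 = 228.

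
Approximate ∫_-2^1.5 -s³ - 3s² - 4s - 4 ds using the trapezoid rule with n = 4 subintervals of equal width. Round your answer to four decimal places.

Δs = (1.5 − (-2))/4 = 0.875.
f(-2) = 0, f(-1.125) = -959/512, f(-0.25) = -3.171875, f(0.625) = -4053/512, f(1.5) = -20.125.
T_4 = (Δs/2)·[f(s_0) + 2f(s_1) + 2f(s_2) + 2f(s_3) + f(s_4)].
Sum ≈ -20.1455.

-20.1455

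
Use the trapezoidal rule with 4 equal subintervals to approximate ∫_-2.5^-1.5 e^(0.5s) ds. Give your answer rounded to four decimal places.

Δs = (-1.5 − (-2.5))/4 = 0.25.
f(-2.5) ≈ 0.2865, f(-2.25) ≈ 0.3247, f(-2) ≈ 0.3679, f(-1.75) ≈ 0.4169, f(-1.5) ≈ 0.4724.
T_4 = (Δs/2)·[f(s_0) + 2f(s_1) + 2f(s_2) + 2f(s_3) + f(s_4)].
Sum ≈ 0.3722.

0.3722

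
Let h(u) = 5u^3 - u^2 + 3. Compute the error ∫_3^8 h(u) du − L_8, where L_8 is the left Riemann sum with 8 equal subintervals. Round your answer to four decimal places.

714.0951

Exact integral: ∫_3^8 h(u) du ≈ 4872.083333.
L_8 = 4157.98828125.
Error ≈ 4872.083333 − 4157.98828125 ≈ 714.0951.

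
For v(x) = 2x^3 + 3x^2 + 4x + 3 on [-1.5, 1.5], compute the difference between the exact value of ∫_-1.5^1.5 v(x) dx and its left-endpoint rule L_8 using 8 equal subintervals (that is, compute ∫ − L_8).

4.5703125

Exact integral: ∫_-1.5^1.5 v(x) dx = 15.75.
L_8 = 11.1796875.
Error = 15.75 − 11.1796875 = 4.5703125.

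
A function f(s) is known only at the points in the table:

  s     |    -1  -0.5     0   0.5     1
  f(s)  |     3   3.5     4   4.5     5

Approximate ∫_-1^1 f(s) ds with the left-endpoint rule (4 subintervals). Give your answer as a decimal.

7.5

Δs = 0.5.
Sum = 0.5·[3 + 3.5 + 4 + 4.5] = 7.5.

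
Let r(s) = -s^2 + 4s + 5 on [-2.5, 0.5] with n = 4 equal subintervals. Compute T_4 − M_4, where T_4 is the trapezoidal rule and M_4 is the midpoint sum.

-0.421875

T_4 = -2.53125.
M_4 = -2.109375.
T_4 − M_4 = -0.421875.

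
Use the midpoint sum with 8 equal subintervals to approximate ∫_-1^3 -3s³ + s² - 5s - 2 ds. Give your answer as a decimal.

Δs = (3 − (-1))/8 = 0.5.
Midpoints: -0.75, -0.25, 0.25, 0.75, 1.25, 1.75, 2.25, 2.75.
f(-0.75) = 3.578125, f(-0.25) = -0.640625, f(0.25) = -3.234375, f(0.75) = -6.453125, f(1.25) = -12.546875, f(1.75) = -23.765625, f(2.25) = -42.359375, f(2.75) = -70.578125.
Sum = Δs · [f(-0.75) + f(-0.25) + f(0.25) + ...].
Sum = -78.

-78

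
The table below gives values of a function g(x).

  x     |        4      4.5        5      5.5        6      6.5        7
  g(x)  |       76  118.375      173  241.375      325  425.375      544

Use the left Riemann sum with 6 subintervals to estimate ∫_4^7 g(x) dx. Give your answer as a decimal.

679.5625

Δx = 0.5.
Sum = 0.5·[76 + 118.375 + 173 + 241.375 + 325 + 425.375] = 679.5625.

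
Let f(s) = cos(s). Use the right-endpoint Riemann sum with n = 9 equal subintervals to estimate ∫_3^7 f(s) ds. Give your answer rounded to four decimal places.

Δs = (7 − 3)/9 = 4/9.
Right endpoints: 31/9, 35/9, 13/3, 43/9, 47/9, 17/3, 55/9, 59/9, 7.
f(31/9) ≈ -0.9545, f(35/9) ≈ -0.7335, f(13/3) ≈ -0.3700, f(43/9) ≈ 0.0653, f(47/9) ≈ 0.4880, f(17/3) ≈ 0.8159, f(55/9) ≈ 0.9852, f(59/9) ≈ 0.9631, f(7) ≈ 0.7539.
Sum = Δs · [f(31/9) + f(35/9) + f(13/3) + ...].
Sum ≈ 0.8949.

0.8949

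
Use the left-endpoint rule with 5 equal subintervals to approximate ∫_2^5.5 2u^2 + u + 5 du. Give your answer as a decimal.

117.18

Δu = (5.5 − 2)/5 = 0.7.
Left endpoints: 2, 2.7, 3.4, 4.1, 4.8.
f(2) = 15, f(2.7) = 22.28, f(3.4) = 31.52, f(4.1) = 42.72, f(4.8) = 55.88.
Sum = Δu · [f(2) + f(2.7) + f(3.4) + f(4.1) + f(4.8)].
Sum = 117.18.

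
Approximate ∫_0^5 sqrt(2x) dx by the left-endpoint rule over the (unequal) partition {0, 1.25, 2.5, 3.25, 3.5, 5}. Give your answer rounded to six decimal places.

8.259479

Subinterval widths: 1.25, 1.25, 0.75, 0.25, 1.5.
Left endpoints: 0, 1.25, 2.5, 3.25, 3.5.
f(0) ≈ 0.000000, f(1.25) ≈ 1.581139, f(2.5) ≈ 2.236068, f(3.25) ≈ 2.549510, f(3.5) ≈ 2.645751.
Sum = Σ Δx_i · f(x_i).
Sum ≈ 8.259479.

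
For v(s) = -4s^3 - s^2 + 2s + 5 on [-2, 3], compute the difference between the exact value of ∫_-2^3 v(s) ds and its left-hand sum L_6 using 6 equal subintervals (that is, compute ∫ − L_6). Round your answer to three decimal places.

-52.199

Exact integral: ∫_-2^3 v(s) ds ≈ -46.66667.
L_6 ≈ 5.53241.
Error ≈ -46.66667 − 5.53241 ≈ -52.199.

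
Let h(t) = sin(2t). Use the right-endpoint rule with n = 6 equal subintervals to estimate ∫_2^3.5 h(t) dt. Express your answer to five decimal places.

Δt = (3.5 − 2)/6 = 0.25.
Right endpoints: 2.25, 2.5, 2.75, 3, 3.25, 3.5.
h(2.25) ≈ -0.97753, h(2.5) ≈ -0.95892, h(2.75) ≈ -0.70554, h(3) ≈ -0.27942, h(3.25) ≈ 0.21512, h(3.5) ≈ 0.65699.
Sum = Δt · [h(2.25) + h(2.5) + h(2.75) + ...].
Sum ≈ -0.51233.

-0.51233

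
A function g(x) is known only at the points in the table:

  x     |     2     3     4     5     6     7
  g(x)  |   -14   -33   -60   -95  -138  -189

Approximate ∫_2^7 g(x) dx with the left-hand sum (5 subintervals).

-340

Δx = 1.
Sum = 1·[(-14) + (-33) + (-60) + (-95) + (-138)] = -340.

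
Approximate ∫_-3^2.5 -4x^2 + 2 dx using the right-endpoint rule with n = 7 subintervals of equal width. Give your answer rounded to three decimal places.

-43.776

Δx = (2.5 − (-3))/7 = 11/14.
Right endpoints: -31/14, -10/7, -9/14, 1/7, 13/14, 12/7, 2.5.
f(-31/14) = -863/49, f(-10/7) = -302/49, f(-9/14) = 17/49, f(1/7) = 94/49, f(13/14) = -71/49, f(12/7) = -478/49, f(2.5) = -23.
Sum = Δx · [f(-31/14) + f(-10/7) + f(-9/14) + ...].
Sum ≈ -43.776.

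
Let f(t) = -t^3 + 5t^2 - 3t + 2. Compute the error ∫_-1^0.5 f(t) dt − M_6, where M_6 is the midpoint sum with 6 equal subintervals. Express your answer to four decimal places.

0.0449

Exact integral: ∫_-1^0.5 f(t) dt = 6.234375.
M_6 ≈ 6.189453.
Error ≈ 6.234375 − 6.189453 ≈ 0.0449.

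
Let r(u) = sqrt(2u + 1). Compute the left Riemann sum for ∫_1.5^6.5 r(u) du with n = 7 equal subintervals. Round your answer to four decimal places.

Δu = (6.5 − 1.5)/7 = 5/7.
Left endpoints: 1.5, 31/14, 41/14, 51/14, 61/14, 71/14, 81/14.
r(1.5) ≈ 2.0000, r(31/14) ≈ 2.3299, r(41/14) ≈ 2.6186, r(51/14) ≈ 2.8785, r(61/14) ≈ 3.1168, r(71/14) ≈ 3.3381, r(81/14) ≈ 3.5456.
Sum = Δu · [r(1.5) + r(31/14) + r(41/14) + ...].
Sum ≈ 14.1625.

14.1625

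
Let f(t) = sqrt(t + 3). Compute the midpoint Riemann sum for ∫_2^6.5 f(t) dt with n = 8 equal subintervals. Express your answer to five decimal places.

12.06789

Δt = (6.5 − 2)/8 = 0.5625.
Midpoints: 2.28125, 2.84375, 3.40625, 3.96875, 4.53125, 5.09375, 5.65625, 6.21875.
f(2.28125) ≈ 2.29810, f(2.84375) ≈ 2.41738, f(3.40625) ≈ 2.53106, f(3.96875) ≈ 2.63984, f(4.53125) ≈ 2.74431, f(5.09375) ≈ 2.84495, f(5.65625) ≈ 2.94215, f(6.21875) ≈ 3.03624.
Sum = Δt · [f(2.28125) + f(2.84375) + f(3.40625) + ...].
Sum ≈ 12.06789.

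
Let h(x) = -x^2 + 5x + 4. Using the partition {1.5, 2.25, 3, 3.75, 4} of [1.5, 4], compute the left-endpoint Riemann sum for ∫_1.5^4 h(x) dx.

Subinterval widths: 0.75, 0.75, 0.75, 0.25.
Left endpoints: 1.5, 2.25, 3, 3.75.
h(1.5) = 9.25, h(2.25) = 10.1875, h(3) = 10, h(3.75) = 8.6875.
Sum = Σ Δx_i · h(x_i).
Sum = 24.25.

24.25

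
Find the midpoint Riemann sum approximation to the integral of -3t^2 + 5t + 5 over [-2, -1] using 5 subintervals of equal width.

Δt = (-1 − (-2))/5 = 0.2.
Midpoints: -1.9, -1.7, -1.5, -1.3, -1.1.
f(-1.9) = -15.33, f(-1.7) = -12.17, f(-1.5) = -9.25, f(-1.3) = -6.57, f(-1.1) = -4.13.
Sum = Δt · [f(-1.9) + f(-1.7) + f(-1.5) + f(-1.3) + f(-1.1)].
Sum = -9.49.

-9.49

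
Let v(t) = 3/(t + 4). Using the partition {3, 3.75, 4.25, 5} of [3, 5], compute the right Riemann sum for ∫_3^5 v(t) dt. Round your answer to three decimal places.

0.722

Subinterval widths: 0.75, 0.5, 0.75.
Right endpoints: 3.75, 4.25, 5.
v(3.75) = 12/31, v(4.25) = 4/11, v(5) = 1/3.
Sum = Σ Δt_i · v(t_i).
Sum ≈ 0.722.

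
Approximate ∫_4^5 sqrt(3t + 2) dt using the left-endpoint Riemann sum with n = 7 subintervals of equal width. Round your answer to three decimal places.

Δt = (5 − 4)/7 = 1/7.
Left endpoints: 4, 29/7, 30/7, 31/7, 32/7, 33/7, 34/7.
f(4) ≈ 3.742, f(29/7) ≈ 3.798, f(30/7) ≈ 3.854, f(31/7) ≈ 3.910, f(32/7) ≈ 3.964, f(33/7) ≈ 4.018, f(34/7) ≈ 4.071.
Sum = Δt · [f(4) + f(29/7) + f(30/7) + ...].
Sum ≈ 3.908.

3.908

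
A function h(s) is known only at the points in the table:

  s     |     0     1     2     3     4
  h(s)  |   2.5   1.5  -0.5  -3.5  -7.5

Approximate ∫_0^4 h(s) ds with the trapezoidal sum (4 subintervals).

-5

Δs = 1.
T_4 = (1/2)·[2.5 + 2·1.5 + 2·(-0.5) + 2·(-3.5) + (-7.5)] = -5.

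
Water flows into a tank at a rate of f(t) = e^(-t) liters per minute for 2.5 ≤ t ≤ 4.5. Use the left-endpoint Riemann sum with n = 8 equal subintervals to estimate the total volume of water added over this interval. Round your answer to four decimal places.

Δt = (4.5 − 2.5)/8 = 0.25.
Left endpoints: 2.5, 2.75, 3, 3.25, 3.5, 3.75, 4, 4.25.
f(2.5) ≈ 0.0821, f(2.75) ≈ 0.0639, f(3) ≈ 0.0498, f(3.25) ≈ 0.0388, f(3.5) ≈ 0.0302, f(3.75) ≈ 0.0235, f(4) ≈ 0.0183, f(4.25) ≈ 0.0143.
Sum = Δt · [f(2.5) + f(2.75) + f(3) + ...].
Sum ≈ 0.0802.

0.0802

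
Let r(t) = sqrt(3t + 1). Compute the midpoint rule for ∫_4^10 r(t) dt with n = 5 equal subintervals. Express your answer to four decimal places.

Δt = (10 − 4)/5 = 1.2.
Midpoints: 4.6, 5.8, 7, 8.2, 9.4.
r(4.6) ≈ 3.8471, r(5.8) ≈ 4.2895, r(7) ≈ 4.6904, r(8.2) ≈ 5.0596, r(9.4) ≈ 5.4037.
Sum = Δt · [r(4.6) + r(5.8) + r(7) + r(8.2) + r(9.4)].
Sum ≈ 27.9484.

27.9484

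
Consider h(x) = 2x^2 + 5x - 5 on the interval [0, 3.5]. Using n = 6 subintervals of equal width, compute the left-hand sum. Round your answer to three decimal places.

Δx = (3.5 − 0)/6 = 7/12.
Left endpoints: 0, 7/12, 7/6, 1.75, 7/3, 35/12.
h(0) = -5, h(7/12) = -101/72, h(7/6) = 32/9, h(1.75) = 9.875, h(7/3) = 158/9, h(35/12) = 1915/72.
Sum = Δx · [h(0) + h(7/12) + h(7/6) + ...].
Sum ≈ 29.855.

29.855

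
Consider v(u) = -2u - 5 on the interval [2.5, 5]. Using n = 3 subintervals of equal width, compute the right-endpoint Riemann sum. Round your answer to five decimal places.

Δu = (5 − 2.5)/3 = 5/6.
Right endpoints: 10/3, 25/6, 5.
v(10/3) = -35/3, v(25/6) = -40/3, v(5) = -15.
Sum = Δu · [v(10/3) + v(25/6) + v(5)].
Sum ≈ -33.33333.

-33.33333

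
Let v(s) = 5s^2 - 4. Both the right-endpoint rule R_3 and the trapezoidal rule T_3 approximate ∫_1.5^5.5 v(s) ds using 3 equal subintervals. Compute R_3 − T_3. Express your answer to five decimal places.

R_3 ≈ 354.9259259.
T_3 ≈ 261.5925926.
R_3 − T_3 ≈ 93.33333.

93.33333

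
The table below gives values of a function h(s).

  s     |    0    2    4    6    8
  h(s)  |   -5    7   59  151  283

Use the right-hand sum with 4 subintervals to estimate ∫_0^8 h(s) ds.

Δs = 2.
Sum = 2·[7 + 59 + 151 + 283] = 1000.

1000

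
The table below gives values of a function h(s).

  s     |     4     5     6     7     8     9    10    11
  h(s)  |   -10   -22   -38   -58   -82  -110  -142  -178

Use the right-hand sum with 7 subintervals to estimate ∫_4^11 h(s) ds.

Δs = 1.
Sum = 1·[(-22) + (-38) + (-58) + (-82) + (-110) + (-142) + (-178)] = -630.

-630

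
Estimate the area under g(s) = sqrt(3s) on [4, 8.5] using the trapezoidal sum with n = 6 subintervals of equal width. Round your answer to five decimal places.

Δs = (8.5 − 4)/6 = 0.75.
g(4) ≈ 3.46410, g(4.75) ≈ 3.77492, g(5.5) ≈ 4.06202, g(6.25) ≈ 4.33013, g(7) ≈ 4.58258, g(7.75) ≈ 4.82183, g(8.5) ≈ 5.04975.
T_6 = (Δs/2)·[g(s_0) + 2g(s_1) + ... + 2g(s_{5}) + g(s_6)].
Sum ≈ 19.37129.

19.37129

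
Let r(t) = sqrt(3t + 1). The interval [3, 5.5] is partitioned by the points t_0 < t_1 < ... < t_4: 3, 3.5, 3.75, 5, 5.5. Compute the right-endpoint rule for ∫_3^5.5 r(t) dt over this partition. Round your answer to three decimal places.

Subinterval widths: 0.5, 0.25, 1.25, 0.5.
Right endpoints: 3.5, 3.75, 5, 5.5.
r(3.5) ≈ 3.391, r(3.75) ≈ 3.500, r(5) ≈ 4.000, r(5.5) ≈ 4.183.
Sum = Σ Δt_i · r(t_i).
Sum ≈ 9.662.

9.662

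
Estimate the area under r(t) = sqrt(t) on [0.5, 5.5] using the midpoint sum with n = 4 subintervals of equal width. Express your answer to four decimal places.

Δt = (5.5 − 0.5)/4 = 1.25.
Midpoints: 1.125, 2.375, 3.625, 4.875.
r(1.125) ≈ 1.0607, r(2.375) ≈ 1.5411, r(3.625) ≈ 1.9039, r(4.875) ≈ 2.2079.
Sum = Δt · [r(1.125) + r(2.375) + r(3.625) + r(4.875)].
Sum ≈ 8.3921.

8.3921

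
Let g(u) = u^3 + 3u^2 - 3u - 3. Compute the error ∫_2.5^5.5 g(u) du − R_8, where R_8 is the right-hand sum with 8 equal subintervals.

-41.1328125

Exact integral: ∫_2.5^5.5 g(u) du = 324.75.
R_8 = 365.8828125.
Error = 324.75 − 365.8828125 = -41.1328125.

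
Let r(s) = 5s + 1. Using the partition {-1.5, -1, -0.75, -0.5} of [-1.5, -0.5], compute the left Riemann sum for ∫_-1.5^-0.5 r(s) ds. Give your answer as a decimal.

-4.9375

Subinterval widths: 0.5, 0.25, 0.25.
Left endpoints: -1.5, -1, -0.75.
r(-1.5) = -6.5, r(-1) = -4, r(-0.75) = -2.75.
Sum = Σ Δs_i · r(s_i).
Sum = -4.9375.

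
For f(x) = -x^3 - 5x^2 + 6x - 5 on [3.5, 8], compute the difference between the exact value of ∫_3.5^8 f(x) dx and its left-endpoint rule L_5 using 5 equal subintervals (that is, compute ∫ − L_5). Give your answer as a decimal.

Exact integral: ∫_3.5^8 f(x) dx = -1635.609375.
L_5 = -1333.7325.
Error = -1635.609375 − (-1333.7325) = -301.876875.

-301.876875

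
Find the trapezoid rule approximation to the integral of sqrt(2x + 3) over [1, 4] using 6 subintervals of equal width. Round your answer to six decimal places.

Δx = (4 − 1)/6 = 0.5.
f(1) ≈ 2.236068, f(1.5) ≈ 2.449490, f(2) ≈ 2.645751, f(2.5) ≈ 2.828427, f(3) ≈ 3.000000, f(3.5) ≈ 3.162278, f(4) ≈ 3.316625.
T_6 = (Δx/2)·[f(x_0) + 2f(x_1) + ... + 2f(x_{5}) + f(x_6)].
Sum ≈ 8.431146.

8.431146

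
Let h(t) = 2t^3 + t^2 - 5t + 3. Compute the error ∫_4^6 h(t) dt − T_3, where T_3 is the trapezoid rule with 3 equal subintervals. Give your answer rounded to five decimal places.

Exact integral: ∫_4^6 h(t) dt ≈ 526.6666667.
T_3 ≈ 531.2592593.
Error ≈ 526.6666667 − 531.2592593 ≈ -4.59259.

-4.59259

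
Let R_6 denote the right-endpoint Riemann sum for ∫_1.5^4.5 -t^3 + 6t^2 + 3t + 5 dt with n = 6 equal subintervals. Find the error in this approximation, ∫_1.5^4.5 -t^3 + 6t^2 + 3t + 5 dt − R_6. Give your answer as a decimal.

Exact integral: ∫_1.5^4.5 f(t) dt = 116.25.
R_6 = 123.1875.
Error = 116.25 − 123.1875 = -6.9375.

-6.9375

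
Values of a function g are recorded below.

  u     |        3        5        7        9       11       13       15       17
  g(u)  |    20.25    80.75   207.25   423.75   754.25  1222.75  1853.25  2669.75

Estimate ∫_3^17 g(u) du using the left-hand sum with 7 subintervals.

9124.5

Δu = 2.
Sum = 2·[20.25 + 80.75 + 207.25 + 423.75 + 754.25 + 1222.75 + 1853.25] = 9124.5.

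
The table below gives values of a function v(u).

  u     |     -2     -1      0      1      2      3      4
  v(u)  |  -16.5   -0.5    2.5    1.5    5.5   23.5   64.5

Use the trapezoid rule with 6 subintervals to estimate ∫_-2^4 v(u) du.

Δu = 1.
T_6 = (1/2)·[(-16.5) + 2·(-0.5) + 2·2.5 + 2·1.5 + 2·5.5 + 2·23.5 + 64.5] = 56.5.

56.5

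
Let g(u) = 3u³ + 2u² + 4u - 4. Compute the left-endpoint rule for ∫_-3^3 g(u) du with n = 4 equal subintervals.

-123

Δu = (3 − (-3))/4 = 1.5.
Left endpoints: -3, -1.5, 0, 1.5.
g(-3) = -79, g(-1.5) = -15.625, g(0) = -4, g(1.5) = 16.625.
Sum = Δu · [g(-3) + g(-1.5) + g(0) + g(1.5)].
Sum = -123.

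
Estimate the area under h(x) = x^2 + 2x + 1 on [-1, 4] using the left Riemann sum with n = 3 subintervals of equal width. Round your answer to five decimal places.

Δx = (4 − (-1))/3 = 5/3.
Left endpoints: -1, 2/3, 7/3.
h(-1) = 0, h(2/3) = 25/9, h(7/3) = 100/9.
Sum = Δx · [h(-1) + h(2/3) + h(7/3)].
Sum ≈ 23.14815.

23.14815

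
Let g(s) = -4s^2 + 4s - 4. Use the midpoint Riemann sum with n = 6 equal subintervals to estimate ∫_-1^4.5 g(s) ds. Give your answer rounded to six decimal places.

Δs = (4.5 − (-1))/6 = 11/12.
Midpoints: -13/24, 0.375, 31/24, 53/24, 3.125, 97/24.
g(-13/24) = -1057/144, g(0.375) = -3.0625, g(31/24) = -793/144, g(53/24) = -2113/144, g(3.125) = -30.5625, g(97/24) = -7657/144.
Sum = Δs · [g(-13/24) + g(0.375) + g(31/24) + ...].
Sum ≈ -104.792824.

-104.792824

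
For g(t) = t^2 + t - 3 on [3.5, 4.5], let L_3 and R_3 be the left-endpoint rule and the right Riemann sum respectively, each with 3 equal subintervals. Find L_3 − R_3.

-3

L_3 ≈ 15.6018519.
R_3 ≈ 18.6018519.
L_3 − R_3 = -3.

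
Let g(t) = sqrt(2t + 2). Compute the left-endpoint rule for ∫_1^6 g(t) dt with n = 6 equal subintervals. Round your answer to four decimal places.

Δt = (6 − 1)/6 = 5/6.
Left endpoints: 1, 11/6, 8/3, 3.5, 13/3, 31/6.
g(1) ≈ 2.0000, g(11/6) ≈ 2.3805, g(8/3) ≈ 2.7080, g(3.5) ≈ 3.0000, g(13/3) ≈ 3.2660, g(31/6) ≈ 3.5119.
Sum = Δt · [g(1) + g(11/6) + g(8/3) + ...].
Sum ≈ 14.0553.

14.0553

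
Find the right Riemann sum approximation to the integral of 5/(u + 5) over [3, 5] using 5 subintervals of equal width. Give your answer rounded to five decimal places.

1.09109

Δu = (5 − 3)/5 = 0.4.
Right endpoints: 3.4, 3.8, 4.2, 4.6, 5.
f(3.4) = 25/42, f(3.8) = 25/44, f(4.2) = 25/46, f(4.6) = 25/48, f(5) = 0.5.
Sum = Δu · [f(3.4) + f(3.8) + f(4.2) + f(4.6) + f(5)].
Sum ≈ 1.09109.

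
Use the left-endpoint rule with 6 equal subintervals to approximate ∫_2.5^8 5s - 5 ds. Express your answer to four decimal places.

Δs = (8 − 2.5)/6 = 11/12.
Left endpoints: 2.5, 41/12, 13/3, 5.25, 37/6, 85/12.
f(2.5) = 7.5, f(41/12) = 145/12, f(13/3) = 50/3, f(5.25) = 21.25, f(37/6) = 155/6, f(85/12) = 365/12.
Sum = Δs · [f(2.5) + f(41/12) + f(13/3) + ...].
Sum ≈ 104.2708.

104.2708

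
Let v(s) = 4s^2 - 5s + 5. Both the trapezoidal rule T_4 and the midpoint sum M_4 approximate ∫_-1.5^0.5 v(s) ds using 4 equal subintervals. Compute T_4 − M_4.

T_4 = 20.
M_4 = 19.5.
T_4 − M_4 = 0.5.

0.5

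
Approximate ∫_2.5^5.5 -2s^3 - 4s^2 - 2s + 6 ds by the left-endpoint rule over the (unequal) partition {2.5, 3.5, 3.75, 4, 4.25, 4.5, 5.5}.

Subinterval widths: 1, 0.25, 0.25, 0.25, 0.25, 1.
Left endpoints: 2.5, 3.5, 3.75, 4, 4.25, 4.5.
f(2.5) = -55.25, f(3.5) = -135.75, f(3.75) = -163.21875, f(4) = -194, f(4.25) = -228.28125, f(4.5) = -266.25.
Sum = Σ Δs_i · f(s_i).
Sum = -501.8125.

-501.8125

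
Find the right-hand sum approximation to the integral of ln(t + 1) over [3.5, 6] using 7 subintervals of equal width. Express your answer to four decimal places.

Δt = (6 − 3.5)/7 = 5/14.
Right endpoints: 27/7, 59/14, 32/7, 69/14, 37/7, 79/14, 6.
f(27/7) ≈ 1.5805, f(59/14) ≈ 1.6514, f(32/7) ≈ 1.7177, f(69/14) ≈ 1.7798, f(37/7) ≈ 1.8383, f(79/14) ≈ 1.8935, f(6) ≈ 1.9459.
Sum = Δt · [f(27/7) + f(59/14) + f(32/7) + ...].
Sum ≈ 4.4311.

4.4311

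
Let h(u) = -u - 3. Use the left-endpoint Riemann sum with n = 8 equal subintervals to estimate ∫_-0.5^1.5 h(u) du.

-6.75

Δu = (1.5 − (-0.5))/8 = 0.25.
Left endpoints: -0.5, -0.25, 0, 0.25, 0.5, 0.75, 1, 1.25.
h(-0.5) = -2.5, h(-0.25) = -2.75, h(0) = -3, h(0.25) = -3.25, h(0.5) = -3.5, h(0.75) = -3.75, h(1) = -4, h(1.25) = -4.25.
Sum = Δu · [h(-0.5) + h(-0.25) + h(0) + ...].
Sum = -6.75.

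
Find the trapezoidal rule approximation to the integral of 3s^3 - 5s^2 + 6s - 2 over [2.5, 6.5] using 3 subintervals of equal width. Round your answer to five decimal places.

Δs = (6.5 − 2.5)/3 = 4/3.
f(2.5) = 28.625, f(23/6) = 8389/72, f(31/6) = 7423/24, f(6.5) = 649.625.
T_3 = (Δs/2)·[f(s_0) + 2f(s_1) + 2f(s_2) + f(s_3)].
Sum ≈ 1019.90741.

1019.90741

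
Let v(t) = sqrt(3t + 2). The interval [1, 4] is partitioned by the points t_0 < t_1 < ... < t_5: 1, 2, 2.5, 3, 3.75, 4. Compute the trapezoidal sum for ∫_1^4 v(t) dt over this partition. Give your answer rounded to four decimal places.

Subinterval widths: 1, 0.5, 0.5, 0.75, 0.25.
v(1) ≈ 2.2361, v(2) ≈ 2.8284, v(2.5) ≈ 3.0822, v(3) ≈ 3.3166, v(3.75) ≈ 3.6401, v(4) ≈ 3.7417.
On each subinterval the trapezoid contributes (Δt_i/2)·[v(t_{i-1}) + v(t_i)].
Sum ≈ 9.1411.

9.1411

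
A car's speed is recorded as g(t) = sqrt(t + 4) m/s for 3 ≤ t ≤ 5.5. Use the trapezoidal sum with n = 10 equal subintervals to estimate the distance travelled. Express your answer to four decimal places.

Δt = (5.5 − 3)/10 = 0.25.
g(3) ≈ 2.6458, g(3.25) ≈ 2.6926, g(3.5) ≈ 2.7386, g(3.75) ≈ 2.7839, g(4) ≈ 2.8284, g(4.25) ≈ 2.8723, g(4.5) ≈ 2.9155, g(4.75) ≈ 2.9580, g(5) ≈ 3.0000, g(5.25) ≈ 3.0414, g(5.5) ≈ 3.0822.
T_10 = (Δt/2)·[g(t_0) + 2g(t_1) + ... + 2g(t_{9}) + g(t_10)].
Sum ≈ 7.1737.

7.1737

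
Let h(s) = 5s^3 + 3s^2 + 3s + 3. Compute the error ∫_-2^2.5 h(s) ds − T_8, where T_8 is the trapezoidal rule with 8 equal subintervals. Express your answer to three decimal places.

Exact integral: ∫_-2^2.5 h(s) ds = 69.328125.
T_8 ≈ 70.92993.
Error ≈ 69.328125 − 70.92993 ≈ -1.602.

-1.602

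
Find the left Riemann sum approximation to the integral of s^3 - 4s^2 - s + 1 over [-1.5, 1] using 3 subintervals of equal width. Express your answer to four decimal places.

-7.9630

Δs = (1 − (-1.5))/3 = 5/6.
Left endpoints: -1.5, -2/3, 1/6.
f(-1.5) = -9.875, f(-2/3) = -11/27, f(1/6) = 157/216.
Sum = Δs · [f(-1.5) + f(-2/3) + f(1/6)].
Sum ≈ -7.9630.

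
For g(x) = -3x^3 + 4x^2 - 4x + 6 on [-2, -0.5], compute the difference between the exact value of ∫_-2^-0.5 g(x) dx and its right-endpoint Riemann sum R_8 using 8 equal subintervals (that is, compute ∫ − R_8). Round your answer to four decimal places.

Exact integral: ∫_-2^-0.5 g(x) dx = 38.953125.
R_8 ≈ 34.903564.
Error ≈ 38.953125 − 34.903564 ≈ 4.0496.

4.0496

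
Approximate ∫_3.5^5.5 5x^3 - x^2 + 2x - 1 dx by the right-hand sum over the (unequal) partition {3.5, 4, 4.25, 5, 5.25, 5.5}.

Subinterval widths: 0.5, 0.25, 0.75, 0.25, 0.25.
Right endpoints: 4, 4.25, 5, 5.25, 5.5.
f(4) = 311, f(4.25) = 373.265625, f(5) = 609, f(5.25) = 705.453125, f(5.5) = 811.625.
Sum = Σ Δx_i · f(x_i).
Sum = 1084.8359375.

1084.8359375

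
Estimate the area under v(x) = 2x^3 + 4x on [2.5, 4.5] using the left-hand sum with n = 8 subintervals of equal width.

194.0625

Δx = (4.5 − 2.5)/8 = 0.25.
Left endpoints: 2.5, 2.75, 3, 3.25, 3.5, 3.75, 4, 4.25.
v(2.5) = 41.25, v(2.75) = 52.59375, v(3) = 66, v(3.25) = 81.65625, v(3.5) = 99.75, v(3.75) = 120.46875, v(4) = 144, v(4.25) = 170.53125.
Sum = Δx · [v(2.5) + v(2.75) + v(3) + ...].
Sum = 194.0625.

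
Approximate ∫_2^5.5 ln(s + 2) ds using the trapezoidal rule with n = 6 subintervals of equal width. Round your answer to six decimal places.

Δs = (5.5 − 2)/6 = 7/12.
f(2) ≈ 1.386294, f(31/12) ≈ 1.522427, f(19/6) ≈ 1.642228, f(3.75) ≈ 1.749200, f(13/3) ≈ 1.845827, f(59/12) ≈ 1.933934, f(5.5) ≈ 2.014903.
T_6 = (Δs/2)·[f(s_0) + 2f(s_1) + ... + 2f(s_{5}) + f(s_6)].
Sum ≈ 6.063291.

6.063291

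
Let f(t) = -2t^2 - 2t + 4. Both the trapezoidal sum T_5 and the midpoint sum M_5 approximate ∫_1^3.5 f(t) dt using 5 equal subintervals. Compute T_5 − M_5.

-0.3125

T_5 = -29.375.
M_5 = -29.0625.
T_5 − M_5 = -0.3125.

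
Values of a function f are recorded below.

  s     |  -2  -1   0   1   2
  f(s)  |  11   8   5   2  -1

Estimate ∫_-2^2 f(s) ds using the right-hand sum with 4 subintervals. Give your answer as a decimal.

14

Δs = 1.
Sum = 1·[8 + 5 + 2 + (-1)] = 14.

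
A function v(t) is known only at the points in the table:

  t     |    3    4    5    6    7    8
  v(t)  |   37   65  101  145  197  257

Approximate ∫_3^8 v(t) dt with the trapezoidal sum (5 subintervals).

655

Δt = 1.
T_5 = (1/2)·[37 + 2·65 + 2·101 + 2·145 + 2·197 + 257] = 655.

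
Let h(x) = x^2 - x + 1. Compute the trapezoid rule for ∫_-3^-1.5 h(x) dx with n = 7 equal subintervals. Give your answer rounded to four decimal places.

Δx = (-1.5 − (-3))/7 = 3/14.
h(-3) = 13, h(-39/14) = 2263/196, h(-18/7) = 499/49, h(-33/14) = 1747/196, h(-15/7) = 379/49, h(-27/14) = 1303/196, h(-12/7) = 277/49, h(-1.5) = 4.75.
T_7 = (Δx/2)·[h(x_0) + 2h(x_1) + ... + 2h(x_{6}) + h(x_7)].
Sum ≈ 12.7615.

12.7615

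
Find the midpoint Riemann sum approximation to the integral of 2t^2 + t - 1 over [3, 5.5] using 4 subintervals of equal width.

Δt = (5.5 − 3)/4 = 0.625.
Midpoints: 3.3125, 3.9375, 4.5625, 5.1875.
f(3.3125) = 24.2578125, f(3.9375) = 33.9453125, f(4.5625) = 45.1953125, f(5.1875) = 58.0078125.
Sum = Δt · [f(3.3125) + f(3.9375) + f(4.5625) + f(5.1875)].
Sum = 100.87890625.

100.87890625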